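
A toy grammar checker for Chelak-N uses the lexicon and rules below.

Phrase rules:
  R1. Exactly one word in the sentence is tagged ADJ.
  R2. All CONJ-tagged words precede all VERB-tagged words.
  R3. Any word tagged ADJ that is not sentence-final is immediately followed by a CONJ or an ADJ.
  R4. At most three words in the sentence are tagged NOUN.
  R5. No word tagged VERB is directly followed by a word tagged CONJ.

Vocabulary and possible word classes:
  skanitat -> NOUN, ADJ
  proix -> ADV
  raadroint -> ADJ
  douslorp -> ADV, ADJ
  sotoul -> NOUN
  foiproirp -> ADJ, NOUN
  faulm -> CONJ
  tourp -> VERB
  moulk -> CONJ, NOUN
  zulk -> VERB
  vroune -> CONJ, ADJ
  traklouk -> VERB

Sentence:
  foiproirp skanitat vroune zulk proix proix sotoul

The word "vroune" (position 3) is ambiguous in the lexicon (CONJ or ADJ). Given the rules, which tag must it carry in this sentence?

CONJ

Candidates per position — 1:foiproirp {ADJ,NOUN}; 2:skanitat {NOUN,ADJ}; 3:vroune {CONJ,ADJ}; 4:zulk {VERB}; 5:proix {ADV}; 6:proix {ADV}; 7:sotoul {NOUN}.
At position 3, choosing ADJ makes rule 3 impossible to satisfy; hence CONJ.
The remaining ambiguous positions (1, 2) are resolved jointly — only one combination satisfies every rule.
So the tagging must be: NOUN ADJ CONJ VERB ADV ADV NOUN.
Verifying each rule — rule 1 ok; rule 2 ok; rule 3 ok; rule 4 ok; rule 5 ok.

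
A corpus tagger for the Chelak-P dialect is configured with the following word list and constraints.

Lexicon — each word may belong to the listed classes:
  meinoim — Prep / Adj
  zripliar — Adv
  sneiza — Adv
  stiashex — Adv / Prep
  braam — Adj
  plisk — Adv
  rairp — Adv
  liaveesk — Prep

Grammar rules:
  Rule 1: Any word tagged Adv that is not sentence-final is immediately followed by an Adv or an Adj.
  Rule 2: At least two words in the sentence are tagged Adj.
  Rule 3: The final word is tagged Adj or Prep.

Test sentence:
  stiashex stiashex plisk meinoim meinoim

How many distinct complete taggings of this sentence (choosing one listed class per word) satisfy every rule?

3

Candidates per position — 1:stiashex {Adv,Prep}; 2:stiashex {Adv,Prep}; 3:plisk {Adv}; 4:meinoim {Prep,Adj}; 5:meinoim {Prep,Adj}.
There are 16 candidate sequences in total.
The sequences that satisfy every rule: Adv Adv Adv Adj Adj; Prep Adv Adv Adj Adj; Prep Prep Adv Adj Adj.
Count = 3.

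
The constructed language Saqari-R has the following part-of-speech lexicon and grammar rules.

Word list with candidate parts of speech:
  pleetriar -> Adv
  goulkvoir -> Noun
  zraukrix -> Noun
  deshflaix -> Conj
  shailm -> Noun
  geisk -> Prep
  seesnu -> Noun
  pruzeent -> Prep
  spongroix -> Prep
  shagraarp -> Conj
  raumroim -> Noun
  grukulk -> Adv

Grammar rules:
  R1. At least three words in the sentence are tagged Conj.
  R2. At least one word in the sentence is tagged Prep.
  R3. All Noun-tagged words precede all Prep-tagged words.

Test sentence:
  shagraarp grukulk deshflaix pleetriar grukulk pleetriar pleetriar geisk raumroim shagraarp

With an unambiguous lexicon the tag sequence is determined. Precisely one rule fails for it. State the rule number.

Fixed tagging: Conj Adv Conj Adv Adv Adv Adv Prep Noun Conj.
Applying the rules: R1 ✓, R2 ✓, R3 ✗.
Only rule 3 fails.

3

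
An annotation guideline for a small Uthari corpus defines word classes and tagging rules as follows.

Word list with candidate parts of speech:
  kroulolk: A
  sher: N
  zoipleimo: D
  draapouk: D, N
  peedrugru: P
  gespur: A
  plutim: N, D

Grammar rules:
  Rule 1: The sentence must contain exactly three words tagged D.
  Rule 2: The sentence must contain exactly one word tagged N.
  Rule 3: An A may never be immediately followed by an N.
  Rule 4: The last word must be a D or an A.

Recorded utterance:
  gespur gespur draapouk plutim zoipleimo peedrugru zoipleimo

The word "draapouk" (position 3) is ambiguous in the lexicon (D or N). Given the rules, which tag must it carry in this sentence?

D

Candidates per position — 1:gespur {A}; 2:gespur {A}; 3:draapouk {D,N}; 4:plutim {N,D}; 5:zoipleimo {D}; 6:peedrugru {P}; 7:zoipleimo {D}.
Word 3 cannot be N — rule 3 would then fail for every completion. It is D.
Word 4 cannot be D — rule 1 would then fail for every completion. It is N.
The only consistent sequence is: A A D N D P D.
Check: rule 1 ok; rule 2 ok; rule 3 ok; rule 4 ok.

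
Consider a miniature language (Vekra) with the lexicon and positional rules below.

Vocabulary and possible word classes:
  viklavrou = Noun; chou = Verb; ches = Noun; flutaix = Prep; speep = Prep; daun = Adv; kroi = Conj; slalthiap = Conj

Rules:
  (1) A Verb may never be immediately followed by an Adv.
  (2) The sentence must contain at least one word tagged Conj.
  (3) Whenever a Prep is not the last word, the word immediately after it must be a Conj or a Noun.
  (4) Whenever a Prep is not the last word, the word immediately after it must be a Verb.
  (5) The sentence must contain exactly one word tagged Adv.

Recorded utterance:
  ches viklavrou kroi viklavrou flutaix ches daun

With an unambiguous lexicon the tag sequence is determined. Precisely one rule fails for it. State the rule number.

4

Fixed tagging: Noun Noun Conj Noun Prep Noun Adv.
Applying the rules: R1 ok, R2 ok, R3 ok, R4 fails, R5 ok.
Only rule 4 fails.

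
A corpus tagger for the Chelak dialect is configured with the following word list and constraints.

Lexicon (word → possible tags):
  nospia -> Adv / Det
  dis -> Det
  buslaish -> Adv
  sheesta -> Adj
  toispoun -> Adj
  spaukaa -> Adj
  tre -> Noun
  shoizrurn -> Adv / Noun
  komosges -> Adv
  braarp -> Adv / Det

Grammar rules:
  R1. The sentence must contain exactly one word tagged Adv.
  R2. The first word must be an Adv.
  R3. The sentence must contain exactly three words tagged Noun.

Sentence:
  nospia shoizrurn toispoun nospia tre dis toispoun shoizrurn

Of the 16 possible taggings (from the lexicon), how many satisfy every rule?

Candidates per position — 1:nospia {Adv,Det}; 2:shoizrurn {Adv,Noun}; 3:toispoun {Adj}; 4:nospia {Adv,Det}; 5:tre {Noun}; 6:dis {Det}; 7:toispoun {Adj}; 8:shoizrurn {Adv,Noun}.
There are 16 candidate sequences in total.
The sequences that satisfy every rule: Adv Noun Adj Det Noun Det Adj Noun.
Count = 1.

1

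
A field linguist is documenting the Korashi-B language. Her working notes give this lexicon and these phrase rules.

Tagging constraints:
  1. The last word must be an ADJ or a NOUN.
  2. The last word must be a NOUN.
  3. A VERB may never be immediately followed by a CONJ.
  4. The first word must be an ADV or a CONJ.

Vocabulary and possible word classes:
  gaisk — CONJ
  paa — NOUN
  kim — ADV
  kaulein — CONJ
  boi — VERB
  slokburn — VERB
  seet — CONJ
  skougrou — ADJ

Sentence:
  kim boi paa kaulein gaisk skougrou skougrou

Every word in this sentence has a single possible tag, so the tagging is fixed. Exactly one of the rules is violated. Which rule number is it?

2

Fixed tagging: ADV VERB NOUN CONJ CONJ ADJ ADJ.
Rule check: R1 ✓, R2 ✗, R3 ✓, R4 ✓.
Only rule 2 fails.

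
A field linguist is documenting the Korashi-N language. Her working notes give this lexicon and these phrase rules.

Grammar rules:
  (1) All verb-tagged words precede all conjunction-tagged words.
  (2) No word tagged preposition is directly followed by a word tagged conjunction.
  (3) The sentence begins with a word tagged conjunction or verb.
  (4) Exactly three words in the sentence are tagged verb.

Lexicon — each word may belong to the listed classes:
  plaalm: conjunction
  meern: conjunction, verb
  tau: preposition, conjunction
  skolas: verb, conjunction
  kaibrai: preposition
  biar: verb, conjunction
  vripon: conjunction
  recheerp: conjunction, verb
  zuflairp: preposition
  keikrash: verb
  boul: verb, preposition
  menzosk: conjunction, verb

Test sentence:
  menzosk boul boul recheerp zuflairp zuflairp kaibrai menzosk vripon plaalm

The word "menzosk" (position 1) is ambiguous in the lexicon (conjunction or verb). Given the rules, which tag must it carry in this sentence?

verb

Candidates per position — 1:menzosk {conjunction,verb}; 2:boul {verb,preposition}; 3:boul {verb,preposition}; 4:recheerp {conjunction,verb}; 5:zuflairp {preposition}; 6:zuflairp {preposition}; 7:kaibrai {preposition}; 8:menzosk {conjunction,verb}; 9:vripon {conjunction}; 10:plaalm {conjunction}.
At position 8, choosing conjunction makes rule 2 impossible to satisfy; hence verb.
At position 1, choosing conjunction makes rule 1 impossible to satisfy; hence verb.
At position 4, choosing conjunction makes rule 1 impossible to satisfy; hence verb.
At position 2, choosing verb makes rule 4 impossible to satisfy; hence preposition.
At position 3, choosing verb makes rule 4 impossible to satisfy; hence preposition.
So the tagging must be: verb preposition preposition verb preposition preposition preposition verb conjunction conjunction.
Check: rule 1 ok; rule 2 ok; rule 3 ok; rule 4 ok.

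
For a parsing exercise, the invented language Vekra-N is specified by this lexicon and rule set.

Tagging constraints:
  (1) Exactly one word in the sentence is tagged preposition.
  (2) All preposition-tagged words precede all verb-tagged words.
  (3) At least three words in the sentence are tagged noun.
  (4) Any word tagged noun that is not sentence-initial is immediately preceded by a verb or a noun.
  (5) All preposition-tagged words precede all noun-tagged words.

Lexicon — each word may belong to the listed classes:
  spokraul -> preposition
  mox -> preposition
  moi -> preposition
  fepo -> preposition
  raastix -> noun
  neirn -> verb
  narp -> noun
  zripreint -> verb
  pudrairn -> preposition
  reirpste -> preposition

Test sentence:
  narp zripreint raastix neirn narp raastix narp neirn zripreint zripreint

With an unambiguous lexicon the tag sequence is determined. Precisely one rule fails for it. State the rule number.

1

Fixed tagging: noun verb noun verb noun noun noun verb verb verb.
Applying the rules: R1 fail, R2 pass, R3 pass, R4 pass, R5 pass.
Only rule 1 fails.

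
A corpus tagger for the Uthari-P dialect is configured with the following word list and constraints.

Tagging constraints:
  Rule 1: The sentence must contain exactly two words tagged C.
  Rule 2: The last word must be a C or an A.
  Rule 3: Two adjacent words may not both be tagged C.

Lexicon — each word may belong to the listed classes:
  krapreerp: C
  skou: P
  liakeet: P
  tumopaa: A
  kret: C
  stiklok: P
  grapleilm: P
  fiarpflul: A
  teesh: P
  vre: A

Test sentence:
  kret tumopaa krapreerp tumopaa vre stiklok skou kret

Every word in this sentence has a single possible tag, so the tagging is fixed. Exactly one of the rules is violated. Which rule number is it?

1

Fixed tagging: C A C A A P P C.
Checking each rule: R1 violated, R2 holds, R3 holds.
Only rule 1 fails.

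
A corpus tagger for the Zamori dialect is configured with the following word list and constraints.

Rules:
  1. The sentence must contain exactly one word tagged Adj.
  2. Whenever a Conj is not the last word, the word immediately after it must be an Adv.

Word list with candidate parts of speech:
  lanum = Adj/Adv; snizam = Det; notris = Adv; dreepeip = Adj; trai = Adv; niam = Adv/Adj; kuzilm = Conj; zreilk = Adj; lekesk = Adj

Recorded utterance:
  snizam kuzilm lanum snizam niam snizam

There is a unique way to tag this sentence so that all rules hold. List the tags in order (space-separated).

Det Conj Adv Det Adj Det

Candidates per position — 1:snizam {Det}; 2:kuzilm {Conj}; 3:lanum {Adj,Adv}; 4:snizam {Det}; 5:niam {Adv,Adj}; 6:snizam {Det}.
At position 3, choosing Adj makes rule 2 impossible to satisfy; hence Adv.
At position 5, choosing Adv makes rule 1 impossible to satisfy; hence Adj.
The only consistent sequence is: Det Conj Adv Det Adj Det.
Checking: rule 1 satisfied; rule 2 satisfied.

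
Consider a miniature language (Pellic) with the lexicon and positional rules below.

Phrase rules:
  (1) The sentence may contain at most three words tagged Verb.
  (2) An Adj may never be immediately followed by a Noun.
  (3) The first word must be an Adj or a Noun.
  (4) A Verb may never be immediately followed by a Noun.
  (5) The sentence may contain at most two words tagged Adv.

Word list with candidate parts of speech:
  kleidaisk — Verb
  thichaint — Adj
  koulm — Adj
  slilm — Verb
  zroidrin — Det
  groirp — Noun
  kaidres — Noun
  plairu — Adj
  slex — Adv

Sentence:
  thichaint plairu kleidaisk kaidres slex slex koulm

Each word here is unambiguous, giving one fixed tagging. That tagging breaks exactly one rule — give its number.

Fixed tagging: Adj Adj Verb Noun Adv Adv Adj.
Applying the rules: R1 pass, R2 pass, R3 pass, R4 fail, R5 pass.
Only rule 4 fails.

4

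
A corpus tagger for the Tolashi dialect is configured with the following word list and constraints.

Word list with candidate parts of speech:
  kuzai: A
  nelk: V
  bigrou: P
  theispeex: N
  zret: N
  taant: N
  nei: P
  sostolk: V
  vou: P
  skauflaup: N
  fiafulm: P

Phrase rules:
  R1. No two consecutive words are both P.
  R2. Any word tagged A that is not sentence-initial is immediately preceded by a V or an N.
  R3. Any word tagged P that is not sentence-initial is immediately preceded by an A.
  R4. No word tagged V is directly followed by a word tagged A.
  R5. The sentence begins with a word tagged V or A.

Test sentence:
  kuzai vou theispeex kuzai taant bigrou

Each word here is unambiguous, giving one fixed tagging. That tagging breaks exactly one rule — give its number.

3

Fixed tagging: A P N A N P.
Checking each rule: R1 ok, R2 ok, R3 fails, R4 ok, R5 ok.
Only rule 3 fails.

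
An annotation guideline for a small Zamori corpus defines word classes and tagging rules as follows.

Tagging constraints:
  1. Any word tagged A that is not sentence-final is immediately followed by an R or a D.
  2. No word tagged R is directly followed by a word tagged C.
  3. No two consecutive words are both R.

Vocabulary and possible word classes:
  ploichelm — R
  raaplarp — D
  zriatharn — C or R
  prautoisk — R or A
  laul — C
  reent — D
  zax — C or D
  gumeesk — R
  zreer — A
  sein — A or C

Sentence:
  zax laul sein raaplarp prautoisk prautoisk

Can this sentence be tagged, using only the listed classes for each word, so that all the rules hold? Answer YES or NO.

Candidates per position — 1:zax {C,D}; 2:laul {C}; 3:sein {A,C}; 4:raaplarp {D}; 5:prautoisk {R,A}; 6:prautoisk {R,A}.
One satisfying assignment: D C C D A R.
Check: rule 1 satisfied; rule 2 satisfied; rule 3 satisfied.

YES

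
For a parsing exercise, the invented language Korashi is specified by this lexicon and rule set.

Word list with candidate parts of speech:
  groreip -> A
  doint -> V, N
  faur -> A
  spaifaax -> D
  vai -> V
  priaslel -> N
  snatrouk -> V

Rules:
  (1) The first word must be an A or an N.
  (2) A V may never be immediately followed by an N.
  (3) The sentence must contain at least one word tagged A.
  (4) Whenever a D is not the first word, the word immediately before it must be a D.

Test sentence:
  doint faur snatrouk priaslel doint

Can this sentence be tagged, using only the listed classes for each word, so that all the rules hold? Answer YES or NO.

NO

Candidates per position — 1:doint {V,N}; 2:faur {A}; 3:snatrouk {V}; 4:priaslel {N}; 5:doint {V,N}.
Rule 2 cannot be satisfied by any choice of tags from the lexicon.
So there is no consistent tagging.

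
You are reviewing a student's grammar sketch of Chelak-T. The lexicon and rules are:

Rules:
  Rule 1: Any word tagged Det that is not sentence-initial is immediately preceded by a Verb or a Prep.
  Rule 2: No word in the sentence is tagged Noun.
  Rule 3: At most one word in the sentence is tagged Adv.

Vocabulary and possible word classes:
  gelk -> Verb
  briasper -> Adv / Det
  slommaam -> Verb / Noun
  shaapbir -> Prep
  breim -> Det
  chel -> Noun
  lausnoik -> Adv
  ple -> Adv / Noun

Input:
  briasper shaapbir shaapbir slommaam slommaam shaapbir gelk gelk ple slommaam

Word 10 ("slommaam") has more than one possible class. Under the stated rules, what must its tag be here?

Candidates per position — 1:briasper {Adv,Det}; 2:shaapbir {Prep}; 3:shaapbir {Prep}; 4:slommaam {Verb,Noun}; 5:slommaam {Verb,Noun}; 6:shaapbir {Prep}; 7:gelk {Verb}; 8:gelk {Verb}; 9:ple {Adv,Noun}; 10:slommaam {Verb,Noun}.
If word 4 were Noun, no tagging could satisfy rule 2; so word 4 is Verb.
If word 5 were Noun, no tagging could satisfy rule 2; so word 5 is Verb.
If word 9 were Noun, no tagging could satisfy rule 2; so word 9 is Adv.
If word 10 were Noun, no tagging could satisfy rule 2; so word 10 is Verb.
If word 1 were Adv, no tagging could satisfy rule 3; so word 1 is Det.
The unique satisfying tagging is: Det Prep Prep Verb Verb Prep Verb Verb Adv Verb.
Check: rule 1 holds; rule 2 holds; rule 3 holds.

Verb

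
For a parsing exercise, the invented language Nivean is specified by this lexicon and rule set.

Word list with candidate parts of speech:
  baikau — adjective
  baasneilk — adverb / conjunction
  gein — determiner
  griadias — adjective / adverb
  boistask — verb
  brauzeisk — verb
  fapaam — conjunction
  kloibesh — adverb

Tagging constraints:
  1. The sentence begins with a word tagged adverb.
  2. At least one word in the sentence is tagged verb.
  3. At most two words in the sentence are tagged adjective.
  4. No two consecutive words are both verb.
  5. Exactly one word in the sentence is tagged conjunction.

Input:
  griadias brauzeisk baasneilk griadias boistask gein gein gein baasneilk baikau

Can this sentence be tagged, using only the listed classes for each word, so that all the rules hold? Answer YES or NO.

Candidates per position — 1:griadias {adjective,adverb}; 2:brauzeisk {verb}; 3:baasneilk {adverb,conjunction}; 4:griadias {adjective,adverb}; 5:boistask {verb}; 6:gein {determiner}; 7:gein {determiner}; 8:gein {determiner}; 9:baasneilk {adverb,conjunction}; 10:baikau {adjective}.
One satisfying assignment: adverb verb conjunction adjective verb determiner determiner determiner adverb adjective.
Check: rule 1 ok; rule 2 ok; rule 3 ok; rule 4 ok; rule 5 ok.

YES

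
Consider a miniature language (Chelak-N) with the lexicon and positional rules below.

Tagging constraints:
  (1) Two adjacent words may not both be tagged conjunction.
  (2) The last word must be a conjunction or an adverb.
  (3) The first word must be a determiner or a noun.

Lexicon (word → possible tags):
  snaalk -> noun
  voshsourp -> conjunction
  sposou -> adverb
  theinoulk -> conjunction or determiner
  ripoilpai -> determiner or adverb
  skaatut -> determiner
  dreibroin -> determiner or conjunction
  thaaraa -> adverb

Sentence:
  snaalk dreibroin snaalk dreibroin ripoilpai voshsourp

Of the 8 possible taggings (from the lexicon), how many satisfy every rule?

Candidates per position — 1:snaalk {noun}; 2:dreibroin {determiner,conjunction}; 3:snaalk {noun}; 4:dreibroin {determiner,conjunction}; 5:ripoilpai {determiner,adverb}; 6:voshsourp {conjunction}.
There are 8 candidate sequences in total.
Checking each against the rules leaves 8 sequences.
Count = 8.

8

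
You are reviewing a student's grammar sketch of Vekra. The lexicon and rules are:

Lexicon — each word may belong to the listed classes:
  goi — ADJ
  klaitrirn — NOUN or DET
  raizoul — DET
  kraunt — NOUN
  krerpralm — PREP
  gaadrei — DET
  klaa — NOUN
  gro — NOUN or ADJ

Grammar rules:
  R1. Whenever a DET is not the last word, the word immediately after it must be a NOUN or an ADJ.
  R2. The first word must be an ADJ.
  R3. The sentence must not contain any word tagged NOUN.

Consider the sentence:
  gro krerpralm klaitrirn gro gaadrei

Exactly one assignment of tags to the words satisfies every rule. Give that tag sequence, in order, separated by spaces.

ADJ PREP DET ADJ DET

Candidates per position — 1:gro {NOUN,ADJ}; 2:krerpralm {PREP}; 3:klaitrirn {NOUN,DET}; 4:gro {NOUN,ADJ}; 5:gaadrei {DET}.
Position 1: tagging it NOUN would leave rule 2 unsatisfiable, so it must be ADJ.
Position 3: tagging it NOUN would leave rule 3 unsatisfiable, so it must be DET.
Position 4: tagging it NOUN would leave rule 3 unsatisfiable, so it must be ADJ.
That leaves exactly one tagging: ADJ PREP DET ADJ DET.
Check: rule 1 ✓; rule 2 ✓; rule 3 ✓.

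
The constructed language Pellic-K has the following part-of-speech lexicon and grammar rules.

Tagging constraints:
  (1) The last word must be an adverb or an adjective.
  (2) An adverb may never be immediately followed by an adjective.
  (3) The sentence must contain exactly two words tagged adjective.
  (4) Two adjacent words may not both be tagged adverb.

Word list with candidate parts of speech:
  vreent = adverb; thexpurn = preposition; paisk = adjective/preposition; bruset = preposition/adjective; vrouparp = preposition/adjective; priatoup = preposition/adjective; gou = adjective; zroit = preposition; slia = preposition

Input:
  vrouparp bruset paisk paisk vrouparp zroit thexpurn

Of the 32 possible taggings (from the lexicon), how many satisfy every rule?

0

Candidates per position — 1:vrouparp {preposition,adjective}; 2:bruset {preposition,adjective}; 3:paisk {adjective,preposition}; 4:paisk {adjective,preposition}; 5:vrouparp {preposition,adjective}; 6:zroit {preposition}; 7:thexpurn {preposition}.
There are 32 candidate sequences in total.
Rule 1 cannot be satisfied by any choice of tags from the lexicon.
So there is no consistent tagging.
Count = 0.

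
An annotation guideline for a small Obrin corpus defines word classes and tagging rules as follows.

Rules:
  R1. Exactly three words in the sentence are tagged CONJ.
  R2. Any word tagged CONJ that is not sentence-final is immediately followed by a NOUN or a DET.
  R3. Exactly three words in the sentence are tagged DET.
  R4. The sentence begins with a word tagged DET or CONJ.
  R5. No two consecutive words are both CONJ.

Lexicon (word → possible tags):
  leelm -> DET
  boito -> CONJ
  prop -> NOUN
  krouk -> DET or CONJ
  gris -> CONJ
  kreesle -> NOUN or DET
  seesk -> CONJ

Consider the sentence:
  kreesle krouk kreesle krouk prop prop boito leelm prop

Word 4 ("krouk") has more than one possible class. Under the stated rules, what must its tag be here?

Candidates per position — 1:kreesle {NOUN,DET}; 2:krouk {DET,CONJ}; 3:kreesle {NOUN,DET}; 4:krouk {DET,CONJ}; 5:prop {NOUN}; 6:prop {NOUN}; 7:boito {CONJ}; 8:leelm {DET}; 9:prop {NOUN}.
Word 1 cannot be NOUN — rule 4 would then fail for every completion. It is DET.
Word 2 cannot be DET — rule 1 would then fail for every completion. It is CONJ.
Word 4 cannot be DET — rule 1 would then fail for every completion. It is CONJ.
Word 3 cannot be NOUN — rule 3 would then fail for every completion. It is DET.
The unique satisfying tagging is: DET CONJ DET CONJ NOUN NOUN CONJ DET NOUN.
Checking: rule 1 holds; rule 2 holds; rule 3 holds; rule 4 holds; rule 5 holds.

CONJ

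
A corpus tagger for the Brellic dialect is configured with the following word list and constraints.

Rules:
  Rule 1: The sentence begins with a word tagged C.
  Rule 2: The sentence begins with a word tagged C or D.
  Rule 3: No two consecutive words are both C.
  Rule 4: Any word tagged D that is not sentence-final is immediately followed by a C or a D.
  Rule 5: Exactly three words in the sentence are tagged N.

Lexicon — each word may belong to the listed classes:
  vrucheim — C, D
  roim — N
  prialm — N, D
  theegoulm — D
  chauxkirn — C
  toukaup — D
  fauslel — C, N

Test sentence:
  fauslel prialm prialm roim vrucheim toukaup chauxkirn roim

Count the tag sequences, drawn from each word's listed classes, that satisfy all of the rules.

0

Candidates per position — 1:fauslel {C,N}; 2:prialm {N,D}; 3:prialm {N,D}; 4:roim {N}; 5:vrucheim {C,D}; 6:toukaup {D}; 7:chauxkirn {C}; 8:roim {N}.
There are 16 candidate sequences in total.
Every candidate sequence violates at least one rule; no consistent tagging exists.
Count = 0.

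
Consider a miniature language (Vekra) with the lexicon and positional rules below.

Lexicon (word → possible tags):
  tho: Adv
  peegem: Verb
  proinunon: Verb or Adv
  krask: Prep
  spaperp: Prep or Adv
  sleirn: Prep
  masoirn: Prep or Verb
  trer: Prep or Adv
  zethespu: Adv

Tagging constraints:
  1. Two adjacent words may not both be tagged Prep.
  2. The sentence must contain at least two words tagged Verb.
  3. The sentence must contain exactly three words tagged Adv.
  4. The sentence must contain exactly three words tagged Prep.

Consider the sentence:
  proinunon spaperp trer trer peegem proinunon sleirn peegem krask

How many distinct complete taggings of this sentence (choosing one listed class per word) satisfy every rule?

6

Candidates per position — 1:proinunon {Verb,Adv}; 2:spaperp {Prep,Adv}; 3:trer {Prep,Adv}; 4:trer {Prep,Adv}; 5:peegem {Verb}; 6:proinunon {Verb,Adv}; 7:sleirn {Prep}; 8:peegem {Verb}; 9:krask {Prep}.
There are 32 candidate sequences in total.
Checking each against the rules leaves 6 sequences.
Count = 6.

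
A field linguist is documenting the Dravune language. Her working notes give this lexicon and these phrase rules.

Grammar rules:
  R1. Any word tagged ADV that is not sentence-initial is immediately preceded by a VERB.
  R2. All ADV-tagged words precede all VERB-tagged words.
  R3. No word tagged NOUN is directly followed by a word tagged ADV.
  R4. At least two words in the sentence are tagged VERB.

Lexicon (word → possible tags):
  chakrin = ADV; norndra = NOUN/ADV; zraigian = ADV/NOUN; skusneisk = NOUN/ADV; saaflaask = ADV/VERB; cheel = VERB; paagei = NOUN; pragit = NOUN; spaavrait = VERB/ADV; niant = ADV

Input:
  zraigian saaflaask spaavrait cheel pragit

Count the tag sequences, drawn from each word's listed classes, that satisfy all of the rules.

Candidates per position — 1:zraigian {ADV,NOUN}; 2:saaflaask {ADV,VERB}; 3:spaavrait {VERB,ADV}; 4:cheel {VERB}; 5:pragit {NOUN}.
There are 8 candidate sequences in total.
The sequences that satisfy every rule: ADV VERB VERB VERB NOUN; NOUN VERB VERB VERB NOUN.
Count = 2.

2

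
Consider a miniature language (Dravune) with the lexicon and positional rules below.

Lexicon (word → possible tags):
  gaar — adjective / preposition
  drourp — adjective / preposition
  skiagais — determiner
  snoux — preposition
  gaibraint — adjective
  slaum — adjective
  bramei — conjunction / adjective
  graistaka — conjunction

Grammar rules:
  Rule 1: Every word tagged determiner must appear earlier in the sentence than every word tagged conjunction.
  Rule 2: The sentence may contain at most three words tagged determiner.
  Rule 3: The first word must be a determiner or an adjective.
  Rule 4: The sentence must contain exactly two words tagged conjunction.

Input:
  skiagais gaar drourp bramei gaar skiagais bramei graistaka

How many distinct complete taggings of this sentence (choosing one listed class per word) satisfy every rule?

Candidates per position — 1:skiagais {determiner}; 2:gaar {adjective,preposition}; 3:drourp {adjective,preposition}; 4:bramei {conjunction,adjective}; 5:gaar {adjective,preposition}; 6:skiagais {determiner}; 7:bramei {conjunction,adjective}; 8:graistaka {conjunction}.
There are 32 candidate sequences in total.
Checking each against the rules leaves 8 sequences.
Count = 8.

8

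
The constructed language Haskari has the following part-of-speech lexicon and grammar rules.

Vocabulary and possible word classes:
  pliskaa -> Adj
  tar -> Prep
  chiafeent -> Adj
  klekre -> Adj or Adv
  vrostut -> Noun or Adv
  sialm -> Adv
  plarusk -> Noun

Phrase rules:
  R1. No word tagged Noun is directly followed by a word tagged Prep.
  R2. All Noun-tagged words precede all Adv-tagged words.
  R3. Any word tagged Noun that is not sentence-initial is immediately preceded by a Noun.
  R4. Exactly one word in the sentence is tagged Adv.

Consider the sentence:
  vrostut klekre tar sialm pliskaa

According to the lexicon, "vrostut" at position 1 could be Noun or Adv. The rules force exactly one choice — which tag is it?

Noun

Candidates per position — 1:vrostut {Noun,Adv}; 2:klekre {Adj,Adv}; 3:tar {Prep}; 4:sialm {Adv}; 5:pliskaa {Adj}.
Position 1: Adv is ruled out by rule 4; that leaves Noun.
Position 2: Adv is ruled out by rule 4; that leaves Adj.
That leaves exactly one tagging: Noun Adj Prep Adv Adj.
Rule-by-rule: rule 1 satisfied; rule 2 satisfied; rule 3 satisfied; rule 4 satisfied.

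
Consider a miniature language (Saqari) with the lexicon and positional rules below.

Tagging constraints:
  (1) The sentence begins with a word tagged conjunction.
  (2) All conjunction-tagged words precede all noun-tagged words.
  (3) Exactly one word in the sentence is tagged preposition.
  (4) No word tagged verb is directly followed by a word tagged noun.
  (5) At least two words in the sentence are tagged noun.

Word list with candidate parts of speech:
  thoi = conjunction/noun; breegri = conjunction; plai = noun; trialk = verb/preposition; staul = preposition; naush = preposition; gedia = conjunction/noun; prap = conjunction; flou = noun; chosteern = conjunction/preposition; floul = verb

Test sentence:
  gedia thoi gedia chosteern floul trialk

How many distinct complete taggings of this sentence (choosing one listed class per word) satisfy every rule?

Candidates per position — 1:gedia {conjunction,noun}; 2:thoi {conjunction,noun}; 3:gedia {conjunction,noun}; 4:chosteern {conjunction,preposition}; 5:floul {verb}; 6:trialk {verb,preposition}.
There are 32 candidate sequences in total.
The sequences that satisfy every rule: conjunction noun noun preposition verb verb.
Count = 1.

1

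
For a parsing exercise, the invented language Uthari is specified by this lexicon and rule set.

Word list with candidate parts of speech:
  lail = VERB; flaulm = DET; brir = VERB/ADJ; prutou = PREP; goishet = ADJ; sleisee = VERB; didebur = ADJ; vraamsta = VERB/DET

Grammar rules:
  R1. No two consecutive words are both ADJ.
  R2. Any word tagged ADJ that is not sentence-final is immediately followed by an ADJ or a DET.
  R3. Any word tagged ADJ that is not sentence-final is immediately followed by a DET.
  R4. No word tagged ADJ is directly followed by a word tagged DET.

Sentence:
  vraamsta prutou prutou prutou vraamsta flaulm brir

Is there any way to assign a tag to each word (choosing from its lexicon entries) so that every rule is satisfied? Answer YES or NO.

Candidates per position — 1:vraamsta {VERB,DET}; 2:prutou {PREP}; 3:prutou {PREP}; 4:prutou {PREP}; 5:vraamsta {VERB,DET}; 6:flaulm {DET}; 7:brir {VERB,ADJ}.
One satisfying assignment: DET PREP PREP PREP DET DET VERB.
Rule-by-rule: rule 1 ✓; rule 2 ✓; rule 3 ✓; rule 4 ✓.

YES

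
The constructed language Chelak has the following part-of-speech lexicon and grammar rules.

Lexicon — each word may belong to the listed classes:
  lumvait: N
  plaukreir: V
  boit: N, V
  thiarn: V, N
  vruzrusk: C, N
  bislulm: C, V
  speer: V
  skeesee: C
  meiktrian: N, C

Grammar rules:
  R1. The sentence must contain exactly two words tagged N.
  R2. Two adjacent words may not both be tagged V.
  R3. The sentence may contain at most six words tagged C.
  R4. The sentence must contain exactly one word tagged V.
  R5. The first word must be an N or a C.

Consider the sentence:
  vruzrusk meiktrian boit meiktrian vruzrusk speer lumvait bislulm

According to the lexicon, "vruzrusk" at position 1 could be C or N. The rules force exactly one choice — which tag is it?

Candidates per position — 1:vruzrusk {C,N}; 2:meiktrian {N,C}; 3:boit {N,V}; 4:meiktrian {N,C}; 5:vruzrusk {C,N}; 6:speer {V}; 7:lumvait {N}; 8:bislulm {C,V}.
If word 3 were V, no tagging could satisfy rule 4; so word 3 is N.
If word 4 were N, no tagging could satisfy rule 1; so word 4 is C.
If word 5 were N, no tagging could satisfy rule 1; so word 5 is C.
If word 8 were V, no tagging could satisfy rule 4; so word 8 is C.
If word 1 were N, no tagging could satisfy rule 1; so word 1 is C.
If word 2 were N, no tagging could satisfy rule 1; so word 2 is C.
So the tagging must be: C C N C C V N C.
Rule-by-rule: rule 1 satisfied; rule 2 satisfied; rule 3 satisfied; rule 4 satisfied; rule 5 satisfied.

C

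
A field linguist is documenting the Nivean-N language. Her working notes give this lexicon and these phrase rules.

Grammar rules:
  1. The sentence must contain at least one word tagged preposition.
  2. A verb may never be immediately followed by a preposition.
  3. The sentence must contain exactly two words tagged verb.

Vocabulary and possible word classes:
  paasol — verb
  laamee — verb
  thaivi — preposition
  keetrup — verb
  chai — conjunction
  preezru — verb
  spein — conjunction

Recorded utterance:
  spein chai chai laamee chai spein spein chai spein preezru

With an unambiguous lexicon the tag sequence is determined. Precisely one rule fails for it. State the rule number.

1

Fixed tagging: conjunction conjunction conjunction verb conjunction conjunction conjunction conjunction conjunction verb.
Applying the rules: R1 ✗, R2 ✓, R3 ✓.
Only rule 1 fails.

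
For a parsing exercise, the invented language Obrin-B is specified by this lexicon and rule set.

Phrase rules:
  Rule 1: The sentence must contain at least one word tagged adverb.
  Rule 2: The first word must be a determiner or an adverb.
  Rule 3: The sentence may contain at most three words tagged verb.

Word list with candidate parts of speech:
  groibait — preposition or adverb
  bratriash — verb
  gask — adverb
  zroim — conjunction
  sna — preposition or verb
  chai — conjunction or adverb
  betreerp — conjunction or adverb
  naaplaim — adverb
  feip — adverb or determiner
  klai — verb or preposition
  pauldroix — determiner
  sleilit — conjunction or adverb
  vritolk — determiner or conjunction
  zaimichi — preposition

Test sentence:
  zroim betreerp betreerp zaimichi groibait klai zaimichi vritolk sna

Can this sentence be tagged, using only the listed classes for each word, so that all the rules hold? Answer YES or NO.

NO

Candidates per position — 1:zroim {conjunction}; 2:betreerp {conjunction,adverb}; 3:betreerp {conjunction,adverb}; 4:zaimichi {preposition}; 5:groibait {preposition,adverb}; 6:klai {verb,preposition}; 7:zaimichi {preposition}; 8:vritolk {determiner,conjunction}; 9:sna {preposition,verb}.
Rule 2 cannot be satisfied by any choice of tags from the lexicon.
So there is no consistent tagging.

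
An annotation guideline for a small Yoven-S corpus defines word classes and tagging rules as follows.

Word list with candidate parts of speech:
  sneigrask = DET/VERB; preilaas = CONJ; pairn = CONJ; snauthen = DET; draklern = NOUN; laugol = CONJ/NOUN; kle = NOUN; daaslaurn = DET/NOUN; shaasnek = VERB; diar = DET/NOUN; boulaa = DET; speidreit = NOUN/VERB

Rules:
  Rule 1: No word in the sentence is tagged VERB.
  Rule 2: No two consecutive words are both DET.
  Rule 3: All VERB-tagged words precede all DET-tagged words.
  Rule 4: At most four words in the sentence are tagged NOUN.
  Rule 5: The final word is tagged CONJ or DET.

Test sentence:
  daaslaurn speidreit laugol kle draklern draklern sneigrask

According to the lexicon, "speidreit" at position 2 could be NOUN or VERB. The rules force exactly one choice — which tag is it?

NOUN

Candidates per position — 1:daaslaurn {DET,NOUN}; 2:speidreit {NOUN,VERB}; 3:laugol {CONJ,NOUN}; 4:kle {NOUN}; 5:draklern {NOUN}; 6:draklern {NOUN}; 7:sneigrask {DET,VERB}.
If word 2 were VERB, no tagging could satisfy rule 1; so word 2 is NOUN.
If word 3 were NOUN, no tagging could satisfy rule 4; so word 3 is CONJ.
If word 7 were VERB, no tagging could satisfy rule 1; so word 7 is DET.
If word 1 were NOUN, no tagging could satisfy rule 4; so word 1 is DET.
The unique satisfying tagging is: DET NOUN CONJ NOUN NOUN NOUN DET.
Checking: rule 1 ✓; rule 2 ✓; rule 3 ✓; rule 4 ✓; rule 5 ✓.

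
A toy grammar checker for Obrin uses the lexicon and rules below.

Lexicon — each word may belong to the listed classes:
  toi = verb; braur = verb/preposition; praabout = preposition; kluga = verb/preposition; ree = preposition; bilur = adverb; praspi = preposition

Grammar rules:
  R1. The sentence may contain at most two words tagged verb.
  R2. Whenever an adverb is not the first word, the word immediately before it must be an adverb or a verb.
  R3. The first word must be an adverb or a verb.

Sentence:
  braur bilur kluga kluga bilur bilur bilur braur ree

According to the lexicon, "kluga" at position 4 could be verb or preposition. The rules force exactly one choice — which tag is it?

verb

Candidates per position — 1:braur {verb,preposition}; 2:bilur {adverb}; 3:kluga {verb,preposition}; 4:kluga {verb,preposition}; 5:bilur {adverb}; 6:bilur {adverb}; 7:bilur {adverb}; 8:braur {verb,preposition}; 9:ree {preposition}.
Word 1 cannot be preposition — rule 2 would then fail for every completion. It is verb.
Word 4 cannot be preposition — rule 2 would then fail for every completion. It is verb.
Word 8 cannot be verb — rule 1 would then fail for every completion. It is preposition.
Word 3 cannot be verb — rule 1 would then fail for every completion. It is preposition.
The only consistent sequence is: verb adverb preposition verb adverb adverb adverb preposition preposition.
Rule-by-rule: rule 1 ok; rule 2 ok; rule 3 ok.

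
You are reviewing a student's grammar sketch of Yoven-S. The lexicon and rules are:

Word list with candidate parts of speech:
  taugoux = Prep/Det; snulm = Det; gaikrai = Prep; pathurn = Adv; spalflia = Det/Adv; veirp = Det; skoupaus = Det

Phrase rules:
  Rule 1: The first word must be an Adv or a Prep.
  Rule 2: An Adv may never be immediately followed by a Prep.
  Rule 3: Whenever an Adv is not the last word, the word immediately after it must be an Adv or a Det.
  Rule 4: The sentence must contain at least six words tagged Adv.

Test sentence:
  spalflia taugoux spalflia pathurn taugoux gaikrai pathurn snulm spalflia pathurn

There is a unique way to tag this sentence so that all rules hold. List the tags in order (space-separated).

Adv Det Adv Adv Det Prep Adv Det Adv Adv

Candidates per position — 1:spalflia {Det,Adv}; 2:taugoux {Prep,Det}; 3:spalflia {Det,Adv}; 4:pathurn {Adv}; 5:taugoux {Prep,Det}; 6:gaikrai {Prep}; 7:pathurn {Adv}; 8:snulm {Det}; 9:spalflia {Det,Adv}; 10:pathurn {Adv}.
If word 1 were Det, no tagging could satisfy rule 1; so word 1 is Adv.
If word 2 were Prep, no tagging could satisfy rule 2; so word 2 is Det.
If word 3 were Det, no tagging could satisfy rule 4; so word 3 is Adv.
If word 5 were Prep, no tagging could satisfy rule 2; so word 5 is Det.
If word 9 were Det, no tagging could satisfy rule 4; so word 9 is Adv.
The only consistent sequence is: Adv Det Adv Adv Det Prep Adv Det Adv Adv.
Checking: rule 1 holds; rule 2 holds; rule 3 holds; rule 4 holds.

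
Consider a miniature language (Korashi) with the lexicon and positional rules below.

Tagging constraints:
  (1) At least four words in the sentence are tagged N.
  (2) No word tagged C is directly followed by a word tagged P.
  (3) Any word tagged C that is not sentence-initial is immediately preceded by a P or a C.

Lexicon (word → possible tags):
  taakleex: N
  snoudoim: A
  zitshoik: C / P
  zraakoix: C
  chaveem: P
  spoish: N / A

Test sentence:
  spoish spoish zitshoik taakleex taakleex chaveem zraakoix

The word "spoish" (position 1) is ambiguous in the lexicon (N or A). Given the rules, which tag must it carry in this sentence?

Candidates per position — 1:spoish {N,A}; 2:spoish {N,A}; 3:zitshoik {C,P}; 4:taakleex {N}; 5:taakleex {N}; 6:chaveem {P}; 7:zraakoix {C}.
At position 1, choosing A makes rule 1 impossible to satisfy; hence N.
At position 2, choosing A makes rule 1 impossible to satisfy; hence N.
At position 3, choosing C makes rule 3 impossible to satisfy; hence P.
The only consistent sequence is: N N P N N P C.
Check: rule 1 satisfied; rule 2 satisfied; rule 3 satisfied.

N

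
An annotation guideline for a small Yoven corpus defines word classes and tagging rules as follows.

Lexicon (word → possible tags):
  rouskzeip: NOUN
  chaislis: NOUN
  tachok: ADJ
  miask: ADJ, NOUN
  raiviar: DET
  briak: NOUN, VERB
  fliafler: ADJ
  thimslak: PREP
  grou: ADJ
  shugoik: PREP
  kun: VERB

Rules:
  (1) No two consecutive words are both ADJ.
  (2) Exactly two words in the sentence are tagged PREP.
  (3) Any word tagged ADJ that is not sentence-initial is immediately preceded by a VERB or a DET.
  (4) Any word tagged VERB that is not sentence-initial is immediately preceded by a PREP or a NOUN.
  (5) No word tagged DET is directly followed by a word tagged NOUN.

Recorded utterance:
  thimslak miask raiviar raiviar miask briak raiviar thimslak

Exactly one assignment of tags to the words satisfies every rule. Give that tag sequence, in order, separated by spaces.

Candidates per position — 1:thimslak {PREP}; 2:miask {ADJ,NOUN}; 3:raiviar {DET}; 4:raiviar {DET}; 5:miask {ADJ,NOUN}; 6:briak {NOUN,VERB}; 7:raiviar {DET}; 8:thimslak {PREP}.
Position 2: ADJ is ruled out by rule 3; that leaves NOUN.
Position 5: NOUN is ruled out by rule 5; that leaves ADJ.
Position 6: VERB is ruled out by rule 4; that leaves NOUN.
So the tagging must be: PREP NOUN DET DET ADJ NOUN DET PREP.
Checking: rule 1 ok; rule 2 ok; rule 3 ok; rule 4 ok; rule 5 ok.

PREP NOUN DET DET ADJ NOUN DET PREP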